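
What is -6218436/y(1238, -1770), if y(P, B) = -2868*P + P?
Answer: 3109218/1774673 ≈ 1.7520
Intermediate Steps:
y(P, B) = -2867*P
-6218436/y(1238, -1770) = -6218436/((-2867*1238)) = -6218436/(-3549346) = -6218436*(-1/3549346) = 3109218/1774673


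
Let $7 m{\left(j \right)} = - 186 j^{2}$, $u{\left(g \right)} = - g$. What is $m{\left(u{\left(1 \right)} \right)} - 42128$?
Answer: $- \frac{295082}{7} \approx -42155.0$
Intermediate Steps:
$m{\left(j \right)} = - \frac{186 j^{2}}{7}$ ($m{\left(j \right)} = \frac{\left(-186\right) j^{2}}{7} = - \frac{186 j^{2}}{7}$)
$m{\left(u{\left(1 \right)} \right)} - 42128 = - \frac{186 \left(\left(-1\right) 1\right)^{2}}{7} - 42128 = - \frac{186 \left(-1\right)^{2}}{7} - 42128 = \left(- \frac{186}{7}\right) 1 - 42128 = - \frac{186}{7} - 42128 = - \frac{295082}{7}$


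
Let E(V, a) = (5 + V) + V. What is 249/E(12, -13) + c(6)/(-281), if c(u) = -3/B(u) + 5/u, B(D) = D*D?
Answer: 279789/32596 ≈ 8.5835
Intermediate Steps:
B(D) = D²
E(V, a) = 5 + 2*V
c(u) = -3/u² + 5/u
249/E(12, -13) + c(6)/(-281) = 249/(5 + 2*12) + ((-3 + 5*6)/6²)/(-281) = 249/(5 + 24) + ((-3 + 30)/36)*(-1/281) = 249/29 + ((1/36)*27)*(-1/281) = 249*(1/29) + (¾)*(-1/281) = 249/29 - 3/1124 = 279789/32596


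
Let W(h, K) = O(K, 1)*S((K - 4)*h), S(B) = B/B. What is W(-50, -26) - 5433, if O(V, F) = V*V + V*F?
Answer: -4783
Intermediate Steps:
O(V, F) = V**2 + F*V
S(B) = 1
W(h, K) = K*(1 + K) (W(h, K) = (K*(1 + K))*1 = K*(1 + K))
W(-50, -26) - 5433 = -26*(1 - 26) - 5433 = -26*(-25) - 5433 = 650 - 5433 = -4783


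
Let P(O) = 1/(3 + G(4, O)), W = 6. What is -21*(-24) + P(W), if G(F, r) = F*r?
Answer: 13609/27 ≈ 504.04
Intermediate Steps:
P(O) = 1/(3 + 4*O)
-21*(-24) + P(W) = -21*(-24) + 1/(3 + 4*6) = 504 + 1/(3 + 24) = 504 + 1/27 = 13609/27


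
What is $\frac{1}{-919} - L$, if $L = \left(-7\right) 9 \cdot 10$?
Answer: $\frac{578969}{919} \approx 630.0$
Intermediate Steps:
$L = -630$ ($L = \left(-63\right) 10 = -630$)
$\frac{1}{-919} - L = \frac{1}{-919} - -630 = - \frac{1}{919} + 630 = \frac{578969}{919}$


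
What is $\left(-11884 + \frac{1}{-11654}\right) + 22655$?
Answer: $\frac{125525233}{11654} \approx 10771.0$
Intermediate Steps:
$\left(-11884 + \frac{1}{-11654}\right) + 22655 = \left(-11884 - \frac{1}{11654}\right) + 22655 = - \frac{138496137}{11654} + 22655 = \frac{125525233}{11654}$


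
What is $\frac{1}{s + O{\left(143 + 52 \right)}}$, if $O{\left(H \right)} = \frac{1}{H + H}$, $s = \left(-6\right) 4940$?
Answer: $- \frac{390}{11559599} \approx -3.3738 \cdot 10^{-5}$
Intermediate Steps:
$s = -29640$
$O{\left(H \right)} = \frac{1}{2 H}$
$\frac{1}{s + O{\left(143 + 52 \right)}} = \frac{1}{-29640 + \frac{1}{2 \left(143 + 52\right)}} = \frac{1}{-29640 + \frac{1}{2 \cdot 195}} = \frac{1}{-29640 + \frac{1}{2} \cdot \frac{1}{195}} = \frac{1}{-29640 + \frac{1}{390}} = \frac{1}{- \frac{11559599}{390}} = - \frac{390}{11559599}$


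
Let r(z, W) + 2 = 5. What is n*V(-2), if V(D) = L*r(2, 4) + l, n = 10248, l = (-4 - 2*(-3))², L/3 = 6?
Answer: 594384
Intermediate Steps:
r(z, W) = 3 (r(z, W) = -2 + 5 = 3)
L = 18 (L = 3*6 = 18)
l = 4 (l = (-4 + 6)² = 2² = 4)
V(D) = 58 (V(D) = 18*3 + 4 = 54 + 4 = 58)
n*V(-2) = 10248*58 = 594384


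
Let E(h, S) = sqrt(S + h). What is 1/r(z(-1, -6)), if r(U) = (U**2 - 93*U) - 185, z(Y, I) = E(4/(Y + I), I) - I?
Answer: 7*I/(27*(-185*I + 3*sqrt(322))) ≈ -0.001292 + 0.00037596*I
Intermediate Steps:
z(Y, I) = sqrt(I + 4/(I + Y)) - I (z(Y, I) = sqrt(I + 4/(Y + I)) - I = sqrt(I + 4/(I + Y)) - I)
r(U) = -185 + U**2 - 93*U
1/r(z(-1, -6)) = 1/(-185 + (sqrt((4 - 6*(-6 - 1))/(-6 - 1)) - 1*(-6))**2 - 93*(sqrt((4 - 6*(-6 - 1))/(-6 - 1)) - 1*(-6))) = 1/(-185 + (sqrt((4 - 6*(-7))/(-7)) + 6)**2 - 93*(sqrt((4 - 6*(-7))/(-7)) + 6)) = 1/(-185 + (sqrt(-(4 + 42)/7) + 6)**2 - 93*(sqrt(-(4 + 42)/7) + 6)) = 1/(-185 + (sqrt(-1/7*46) + 6)**2 - 93*(sqrt(-1/7*46) + 6)) = 1/(-185 + (sqrt(-46/7) + 6)**2 - 93*(sqrt(-46/7) + 6)) = 1/(-185 + (I*sqrt(322)/7 + 6)**2 - 93*(I*sqrt(322)/7 + 6)) = 1/(-185 + (6 + I*sqrt(322)/7)**2 - 93*(6 + I*sqrt(322)/7)) = 1/(-185 + (6 + I*sqrt(322)/7)**2 + (-558 - 93*I*sqrt(322)/7)) = 1/(-743 + (6 + I*sqrt(322)/7)**2 - 93*I*sqrt(322)/7)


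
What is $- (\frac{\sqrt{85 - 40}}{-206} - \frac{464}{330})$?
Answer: $\frac{232}{165} + \frac{3 \sqrt{5}}{206} \approx 1.4386$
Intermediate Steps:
$- (\frac{\sqrt{85 - 40}}{-206} - \frac{464}{330}) = - (\sqrt{45} \left(- \frac{1}{206}\right) - \frac{232}{165}) = - (3 \sqrt{5} \left(- \frac{1}{206}\right) - \frac{232}{165}) = - (- \frac{3 \sqrt{5}}{206} - \frac{232}{165}) = - (- \frac{232}{165} - \frac{3 \sqrt{5}}{206}) = \frac{232}{165} + \frac{3 \sqrt{5}}{206}$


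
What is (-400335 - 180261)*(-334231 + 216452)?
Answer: 68382016284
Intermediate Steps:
(-400335 - 180261)*(-334231 + 216452) = -580596*(-117779) = 68382016284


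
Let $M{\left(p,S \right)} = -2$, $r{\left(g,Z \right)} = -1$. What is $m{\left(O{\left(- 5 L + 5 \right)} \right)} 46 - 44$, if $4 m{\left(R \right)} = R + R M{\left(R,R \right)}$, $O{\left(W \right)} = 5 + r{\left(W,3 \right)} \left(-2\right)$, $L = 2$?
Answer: $- \frac{249}{2} \approx -124.5$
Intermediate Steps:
$O{\left(W \right)} = 7$ ($O{\left(W \right)} = 5 - -2 = 5 + 2 = 7$)
$m{\left(R \right)} = - \frac{R}{4}$ ($m{\left(R \right)} = \frac{R + R \left(-2\right)}{4} = \frac{R - 2 R}{4} = \frac{\left(-1\right) R}{4} = - \frac{R}{4}$)
$m{\left(O{\left(- 5 L + 5 \right)} \right)} 46 - 44 = \left(- \frac{1}{4}\right) 7 \cdot 46 - 44 = \left(- \frac{7}{4}\right) 46 - 44 = - \frac{161}{2} - 44 = - \frac{249}{2}$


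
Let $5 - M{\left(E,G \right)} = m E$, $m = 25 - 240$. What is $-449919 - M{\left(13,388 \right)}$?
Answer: $-452719$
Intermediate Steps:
$m = -215$ ($m = 25 - 240 = -215$)
$M{\left(E,G \right)} = 5 + 215 E$ ($M{\left(E,G \right)} = 5 - - 215 E = 5 + 215 E$)
$-449919 - M{\left(13,388 \right)} = -449919 - \left(5 + 215 \cdot 13\right) = -449919 - \left(5 + 2795\right) = -449919 - 2800 = -452719$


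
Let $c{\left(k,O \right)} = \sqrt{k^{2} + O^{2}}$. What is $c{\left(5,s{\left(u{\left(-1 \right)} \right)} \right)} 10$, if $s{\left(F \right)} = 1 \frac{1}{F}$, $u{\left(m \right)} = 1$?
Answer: $10 \sqrt{26} \approx 50.99$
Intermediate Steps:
$s{\left(F \right)} = \frac{1}{F}$
$c{\left(k,O \right)} = \sqrt{O^{2} + k^{2}}$
$c{\left(5,s{\left(u{\left(-1 \right)} \right)} \right)} 10 = \sqrt{\left(1^{-1}\right)^{2} + 5^{2}} \cdot 10 = \sqrt{1^{2} + 25} \cdot 10 = \sqrt{1 + 25} \cdot 10 = \sqrt{26} \cdot 10 = 10 \sqrt{26}$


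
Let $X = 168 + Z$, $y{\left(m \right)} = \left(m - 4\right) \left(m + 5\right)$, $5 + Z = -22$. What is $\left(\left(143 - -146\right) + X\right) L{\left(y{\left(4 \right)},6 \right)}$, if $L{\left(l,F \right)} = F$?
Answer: $2580$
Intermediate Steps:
$Z = -27$ ($Z = -5 - 22 = -27$)
$y{\left(m \right)} = \left(-4 + m\right) \left(5 + m\right)$
$X = 141$ ($X = 168 - 27 = 141$)
$\left(\left(143 - -146\right) + X\right) L{\left(y{\left(4 \right)},6 \right)} = \left(\left(143 - -146\right) + 141\right) 6 = \left(\left(143 + 146\right) + 141\right) 6 = \left(289 + 141\right) 6 = 430 \cdot 6 = 2580$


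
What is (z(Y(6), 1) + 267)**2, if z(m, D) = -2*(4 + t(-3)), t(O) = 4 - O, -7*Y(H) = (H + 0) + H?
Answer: 60025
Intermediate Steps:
Y(H) = -2*H/7 (Y(H) = -((H + 0) + H)/7 = -(H + H)/7 = -2*H/7)
z(m, D) = -22 (z(m, D) = -2*(4 + (4 - 1*(-3))) = -2*(4 + (4 + 3)) = -2*(4 + 7) = -2*11 = -22)
(z(Y(6), 1) + 267)**2 = (-22 + 267)**2 = 245**2 = 60025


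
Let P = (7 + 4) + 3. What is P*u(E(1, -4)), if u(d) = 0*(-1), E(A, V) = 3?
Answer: 0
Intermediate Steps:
P = 14 (P = 11 + 3 = 14)
u(d) = 0
P*u(E(1, -4)) = 14*0 = 0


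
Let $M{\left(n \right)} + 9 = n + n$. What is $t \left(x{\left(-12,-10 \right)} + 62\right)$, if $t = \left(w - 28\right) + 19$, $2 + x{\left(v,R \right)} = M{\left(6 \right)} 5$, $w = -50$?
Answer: $-4425$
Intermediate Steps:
$M{\left(n \right)} = -9 + 2 n$ ($M{\left(n \right)} = -9 + \left(n + n\right) = -9 + 2 n$)
$x{\left(v,R \right)} = 13$ ($x{\left(v,R \right)} = -2 + \left(-9 + 2 \cdot 6\right) 5 = -2 + \left(-9 + 12\right) 5 = -2 + 3 \cdot 5 = -2 + 15 = 13$)
$t = -59$ ($t = \left(-50 - 28\right) + 19 = -78 + 19 = -59$)
$t \left(x{\left(-12,-10 \right)} + 62\right) = - 59 \left(13 + 62\right) = \left(-59\right) 75 = -4425$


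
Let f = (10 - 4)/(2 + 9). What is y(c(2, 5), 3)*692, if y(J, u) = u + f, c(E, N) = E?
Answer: 26988/11 ≈ 2453.5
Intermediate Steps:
f = 6/11 ≈ 0.54545
y(J, u) = 6/11 + u (y(J, u) = u + 6/11 = 6/11 + u)
y(c(2, 5), 3)*692 = (6/11 + 3)*692 = (39/11)*692 = 26988/11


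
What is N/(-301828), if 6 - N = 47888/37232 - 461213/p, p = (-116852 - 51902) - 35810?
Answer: -1170619865/143676293742384 ≈ -8.1476e-6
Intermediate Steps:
p = -204564 (p = -168754 - 35810 = -204564)
N = 1170619865/476020428 (N = 6 - (47888/37232 - 461213/(-204564)) = 6 - (47888*(1/37232) - 461213*(-1/204564)) = 6 - (2993/2327 + 461213/204564) = 6 - 1*1685502703/476020428 = 6 - 1685502703/476020428 = 1170619865/476020428 ≈ 2.4592)
N/(-301828) = (1170619865/476020428)/(-301828) = (1170619865/476020428)*(-1/301828) = -1170619865/143676293742384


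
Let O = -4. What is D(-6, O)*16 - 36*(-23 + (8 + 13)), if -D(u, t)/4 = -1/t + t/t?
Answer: -8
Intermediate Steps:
D(u, t) = -4 + 4/t (D(u, t) = -4*(-1/t + t/t) = -4*(-1/t + 1) = -4*(1 - 1/t) = -4 + 4/t)
D(-6, O)*16 - 36*(-23 + (8 + 13)) = (-4 + 4/(-4))*16 - 36*(-23 + (8 + 13)) = (-4 + 4*(-1/4))*16 - 36*(-23 + 21) = (-4 - 1)*16 - 36*(-2) = -5*16 - 1*(-72) = -80 + 72 = -8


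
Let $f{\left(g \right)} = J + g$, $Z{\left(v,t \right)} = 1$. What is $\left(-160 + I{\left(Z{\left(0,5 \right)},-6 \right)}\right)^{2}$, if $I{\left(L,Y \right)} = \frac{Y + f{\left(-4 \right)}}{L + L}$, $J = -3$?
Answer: $\frac{110889}{4} \approx 27722.0$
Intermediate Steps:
$f{\left(g \right)} = -3 + g$
$I{\left(L,Y \right)} = \frac{-7 + Y}{2 L}$ ($I{\left(L,Y \right)} = \frac{Y - 7}{L + L} = \frac{Y - 7}{2 L} = \left(-7 + Y\right) \frac{1}{2 L} = \frac{-7 + Y}{2 L}$)
$\left(-160 + I{\left(Z{\left(0,5 \right)},-6 \right)}\right)^{2} = \left(-160 + \frac{-7 - 6}{2 \cdot 1}\right)^{2} = \left(-160 + \frac{1}{2} \cdot 1 \left(-13\right)\right)^{2} = \left(-160 - \frac{13}{2}\right)^{2} = \left(- \frac{333}{2}\right)^{2} = \frac{110889}{4}$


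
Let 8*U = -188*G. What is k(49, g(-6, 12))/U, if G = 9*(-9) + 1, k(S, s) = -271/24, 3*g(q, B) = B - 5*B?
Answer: -271/45120 ≈ -0.0060062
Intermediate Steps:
g(q, B) = -4*B/3 (g(q, B) = (B - 5*B)/3 = (-4*B)/3 = -4*B/3)
k(S, s) = -271/24 (k(S, s) = -271*1/24 = -271/24)
G = -80 (G = -81 + 1 = -80)
U = 1880 (U = (-188*(-80))/8 = (⅛)*15040 = 1880)
k(49, g(-6, 12))/U = -271/24/1880 = -271/24*1/1880 = -271/45120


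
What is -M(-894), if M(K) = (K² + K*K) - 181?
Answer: -1598291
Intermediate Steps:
M(K) = -181 + 2*K² (M(K) = (K² + K²) - 181 = 2*K² - 181 = -181 + 2*K²)
-M(-894) = -(-181 + 2*(-894)²) = -(-181 + 2*799236) = -(-181 + 1598472) = -1*1598291 = -1598291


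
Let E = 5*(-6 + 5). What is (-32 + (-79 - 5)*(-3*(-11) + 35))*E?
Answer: 28720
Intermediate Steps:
E = -5 (E = 5*(-1) = -5)
(-32 + (-79 - 5)*(-3*(-11) + 35))*E = (-32 + (-79 - 5)*(-3*(-11) + 35))*(-5) = (-32 - 84*(33 + 35))*(-5) = (-32 - 84*68)*(-5) = (-32 - 5712)*(-5) = -5744*(-5) = 28720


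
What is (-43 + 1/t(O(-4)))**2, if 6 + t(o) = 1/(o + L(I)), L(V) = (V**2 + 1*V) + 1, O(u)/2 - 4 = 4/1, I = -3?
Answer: 34975396/18769 ≈ 1863.5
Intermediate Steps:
O(u) = 16 (O(u) = 8 + 2*(4/1) = 8 + 2*(4*1) = 8 + 2*4 = 8 + 8 = 16)
L(V) = 1 + V + V**2 (L(V) = (V**2 + V) + 1 = (V + V**2) + 1 = 1 + V + V**2)
t(o) = -6 + 1/(7 + o) (t(o) = -6 + 1/(o + (1 - 3 + (-3)**2)) = -6 + 1/(o + (1 - 3 + 9)) = -6 + 1/(o + 7) = -6 + 1/(7 + o))
(-43 + 1/t(O(-4)))**2 = (-43 + 1/((-41 - 6*16)/(7 + 16)))**2 = (-43 + 1/((-41 - 96)/23))**2 = (-43 + 1/((1/23)*(-137)))**2 = (-43 + 1/(-137/23))**2 = (-43 - 23/137)**2 = (-5914/137)**2 = 34975396/18769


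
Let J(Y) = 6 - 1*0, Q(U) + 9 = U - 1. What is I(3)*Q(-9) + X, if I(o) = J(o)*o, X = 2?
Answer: -340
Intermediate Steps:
Q(U) = -10 + U (Q(U) = -9 + (U - 1) = -9 + (-1 + U) = -10 + U)
J(Y) = 6 (J(Y) = 6 + 0 = 6)
I(o) = 6*o
I(3)*Q(-9) + X = (6*3)*(-10 - 9) + 2 = 18*(-19) + 2 = -342 + 2 = -340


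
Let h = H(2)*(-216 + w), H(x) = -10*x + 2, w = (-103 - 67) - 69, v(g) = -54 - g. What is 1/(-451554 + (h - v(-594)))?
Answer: -1/443904 ≈ -2.2527e-6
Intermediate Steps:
w = -239 (w = -170 - 69 = -239)
H(x) = 2 - 10*x
h = 8190 (h = (2 - 10*2)*(-216 - 239) = (2 - 20)*(-455) = -18*(-455) = 8190)
1/(-451554 + (h - v(-594))) = 1/(-451554 + (8190 - (-54 - 1*(-594)))) = 1/(-451554 + (8190 - (-54 + 594))) = 1/(-451554 + (8190 - 1*540)) = 1/(-451554 + (8190 - 540)) = 1/(-451554 + 7650) = 1/(-443904) = -1/443904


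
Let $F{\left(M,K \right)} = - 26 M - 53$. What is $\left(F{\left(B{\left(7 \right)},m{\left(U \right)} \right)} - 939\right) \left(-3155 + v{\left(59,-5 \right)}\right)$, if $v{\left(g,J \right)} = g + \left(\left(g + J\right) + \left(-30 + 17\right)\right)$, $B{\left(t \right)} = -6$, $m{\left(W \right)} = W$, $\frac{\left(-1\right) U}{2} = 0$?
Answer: $2553980$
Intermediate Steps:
$U = 0$ ($U = \left(-2\right) 0 = 0$)
$F{\left(M,K \right)} = -53 - 26 M$
$v{\left(g,J \right)} = -13 + J + 2 g$ ($v{\left(g,J \right)} = g - \left(13 - J - g\right) = g + \left(-13 + J + g\right) = -13 + J + 2 g$)
$\left(F{\left(B{\left(7 \right)},m{\left(U \right)} \right)} - 939\right) \left(-3155 + v{\left(59,-5 \right)}\right) = \left(\left(-53 - -156\right) - 939\right) \left(-3155 - -100\right) = \left(\left(-53 + 156\right) - 939\right) \left(-3155 - -100\right) = \left(103 - 939\right) \left(-3155 + 100\right) = \left(-836\right) \left(-3055\right) = 2553980$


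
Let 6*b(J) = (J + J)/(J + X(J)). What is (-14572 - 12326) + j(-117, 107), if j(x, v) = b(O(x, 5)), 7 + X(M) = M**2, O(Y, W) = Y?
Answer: -364871409/13565 ≈ -26898.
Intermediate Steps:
X(M) = -7 + M**2
b(J) = J/(3*(-7 + J + J**2)) (b(J) = ((J + J)/(J + (-7 + J**2)))/6 = ((2*J)/(-7 + J + J**2))/6 = (2*J/(-7 + J + J**2))/6 = J/(3*(-7 + J + J**2)))
j(x, v) = x/(3*(-7 + x + x**2))
(-14572 - 12326) + j(-117, 107) = (-14572 - 12326) + (1/3)*(-117)/(-7 - 117 + (-117)**2) = -26898 + (1/3)*(-117)/(-7 - 117 + 13689) = -26898 + (1/3)*(-117)/13565 = -26898 + (1/3)*(-117)*(1/13565) = -26898 - 39/13565 = -364871409/13565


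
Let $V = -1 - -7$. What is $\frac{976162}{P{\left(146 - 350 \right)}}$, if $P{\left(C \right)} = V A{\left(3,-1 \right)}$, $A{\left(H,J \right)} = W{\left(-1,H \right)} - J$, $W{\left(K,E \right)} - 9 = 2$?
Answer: $\frac{488081}{36} \approx 13558.0$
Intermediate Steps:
$W{\left(K,E \right)} = 11$ ($W{\left(K,E \right)} = 9 + 2 = 11$)
$A{\left(H,J \right)} = 11 - J$
$V = 6$ ($V = -1 + 7 = 6$)
$P{\left(C \right)} = 72$ ($P{\left(C \right)} = 6 \left(11 - -1\right) = 6 \left(11 + 1\right) = 6 \cdot 12 = 72$)
$\frac{976162}{P{\left(146 - 350 \right)}} = \frac{976162}{72} = 976162 \cdot \frac{1}{72} = \frac{488081}{36}$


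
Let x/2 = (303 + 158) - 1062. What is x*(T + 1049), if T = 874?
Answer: -2311446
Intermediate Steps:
x = -1202 (x = 2*((303 + 158) - 1062) = 2*(461 - 1062) = 2*(-601) = -1202)
x*(T + 1049) = -1202*(874 + 1049) = -1202*1923 = -2311446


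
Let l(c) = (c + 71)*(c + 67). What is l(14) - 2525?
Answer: 4360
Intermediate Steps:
l(c) = (67 + c)*(71 + c) (l(c) = (71 + c)*(67 + c) = (67 + c)*(71 + c))
l(14) - 2525 = (4757 + 14² + 138*14) - 2525 = (4757 + 196 + 1932) - 2525 = 6885 - 2525 = 4360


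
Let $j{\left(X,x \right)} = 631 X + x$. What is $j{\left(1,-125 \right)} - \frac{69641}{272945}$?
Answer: $\frac{138040529}{272945} \approx 505.74$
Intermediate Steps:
$j{\left(X,x \right)} = x + 631 X$
$j{\left(1,-125 \right)} - \frac{69641}{272945} = \left(-125 + 631 \cdot 1\right) - \frac{69641}{272945} = \left(-125 + 631\right) - 69641 \cdot \frac{1}{272945} = 506 - \frac{69641}{272945} = \frac{138040529}{272945}$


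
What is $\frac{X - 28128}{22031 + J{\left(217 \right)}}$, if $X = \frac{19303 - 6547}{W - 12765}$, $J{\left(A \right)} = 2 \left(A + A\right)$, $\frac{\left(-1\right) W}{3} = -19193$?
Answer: $- \frac{210085906}{171032631} \approx -1.2283$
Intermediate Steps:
$W = 57579$ ($W = \left(-3\right) \left(-19193\right) = 57579$)
$J{\left(A \right)} = 4 A$ ($J{\left(A \right)} = 2 \cdot 2 A = 4 A$)
$X = \frac{2126}{7469}$ ($X = \frac{19303 - 6547}{57579 - 12765} = \frac{12756}{44814} = 12756 \cdot \frac{1}{44814} = \frac{2126}{7469} \approx 0.28464$)
$\frac{X - 28128}{22031 + J{\left(217 \right)}} = \frac{\frac{2126}{7469} - 28128}{22031 + 4 \cdot 217} = - \frac{210085906}{7469 \left(22031 + 868\right)} = - \frac{210085906}{7469 \cdot 22899} = \left(- \frac{210085906}{7469}\right) \frac{1}{22899} = - \frac{210085906}{171032631}$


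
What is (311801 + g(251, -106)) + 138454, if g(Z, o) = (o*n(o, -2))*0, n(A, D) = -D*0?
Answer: 450255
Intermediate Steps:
n(A, D) = 0
g(Z, o) = 0 (g(Z, o) = (o*0)*0 = 0*0 = 0)
(311801 + g(251, -106)) + 138454 = (311801 + 0) + 138454 = 311801 + 138454 = 450255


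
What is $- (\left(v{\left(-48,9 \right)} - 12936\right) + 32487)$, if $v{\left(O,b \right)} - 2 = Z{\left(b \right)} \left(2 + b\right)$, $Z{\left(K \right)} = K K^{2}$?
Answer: $-27572$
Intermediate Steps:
$Z{\left(K \right)} = K^{3}$
$v{\left(O,b \right)} = 2 + b^{3} \left(2 + b\right)$
$- (\left(v{\left(-48,9 \right)} - 12936\right) + 32487) = - (\left(\left(2 + 9^{4} + 2 \cdot 9^{3}\right) - 12936\right) + 32487) = - (\left(\left(2 + 6561 + 2 \cdot 729\right) - 12936\right) + 32487) = - (\left(\left(2 + 6561 + 1458\right) - 12936\right) + 32487) = - (\left(8021 - 12936\right) + 32487) = - (-4915 + 32487) = \left(-1\right) 27572 = -27572$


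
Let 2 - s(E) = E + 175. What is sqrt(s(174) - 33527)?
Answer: I*sqrt(33874) ≈ 184.05*I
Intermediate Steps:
s(E) = -173 - E (s(E) = 2 - (E + 175) = 2 - (175 + E) = 2 + (-175 - E) = -173 - E)
sqrt(s(174) - 33527) = sqrt((-173 - 1*174) - 33527) = sqrt((-173 - 174) - 33527) = sqrt(-347 - 33527) = sqrt(-33874) = I*sqrt(33874)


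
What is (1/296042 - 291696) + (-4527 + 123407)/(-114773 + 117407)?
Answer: -113710973206747/389887314 ≈ -2.9165e+5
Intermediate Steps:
(1/296042 - 291696) + (-4527 + 123407)/(-114773 + 117407) = (1/296042 - 291696) + 118880/2634 = -86354267231/296042 + 118880*(1/2634) = -86354267231/296042 + 59440/1317 = -113710973206747/389887314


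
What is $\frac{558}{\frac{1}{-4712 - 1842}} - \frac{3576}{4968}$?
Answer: $- \frac{757026473}{207} \approx -3.6571 \cdot 10^{6}$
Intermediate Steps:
$\frac{558}{\frac{1}{-4712 - 1842}} - \frac{3576}{4968} = \frac{558}{\frac{1}{-6554}} - \frac{149}{207} = \frac{558}{- \frac{1}{6554}} - \frac{149}{207} = 558 \left(-6554\right) - \frac{149}{207} = -3657132 - \frac{149}{207} = - \frac{757026473}{207}$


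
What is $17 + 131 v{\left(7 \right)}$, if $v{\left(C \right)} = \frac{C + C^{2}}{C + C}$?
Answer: $541$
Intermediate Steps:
$v{\left(C \right)} = \frac{C + C^{2}}{2 C}$
$17 + 131 v{\left(7 \right)} = 17 + 131 \left(\frac{1}{2} + \frac{1}{2} \cdot 7\right) = 17 + 131 \left(\frac{1}{2} + \frac{7}{2}\right) = 17 + 131 \cdot 4 = 17 + 524 = 541$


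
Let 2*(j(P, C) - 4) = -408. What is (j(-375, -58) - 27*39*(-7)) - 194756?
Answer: -187585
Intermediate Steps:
j(P, C) = -200 (j(P, C) = 4 + (½)*(-408) = 4 - 204 = -200)
(j(-375, -58) - 27*39*(-7)) - 194756 = (-200 - 27*39*(-7)) - 194756 = (-200 - 1053*(-7)) - 194756 = (-200 + 7371) - 194756 = 7171 - 194756 = -187585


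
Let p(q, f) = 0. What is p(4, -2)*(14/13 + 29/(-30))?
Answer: 0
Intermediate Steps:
p(4, -2)*(14/13 + 29/(-30)) = 0*(14/13 + 29/(-30)) = 0*(14*(1/13) + 29*(-1/30)) = 0*(14/13 - 29/30) = 0*(43/390) = 0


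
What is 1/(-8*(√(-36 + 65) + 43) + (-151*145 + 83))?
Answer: -191/4231780 + √29/61360810 ≈ -4.5047e-5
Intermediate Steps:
1/(-8*(√(-36 + 65) + 43) + (-151*145 + 83)) = 1/(-8*(√29 + 43) + (-21895 + 83)) = 1/(-8*(43 + √29) - 21812) = 1/((-344 - 8*√29) - 21812) = 1/(-22156 - 8*√29)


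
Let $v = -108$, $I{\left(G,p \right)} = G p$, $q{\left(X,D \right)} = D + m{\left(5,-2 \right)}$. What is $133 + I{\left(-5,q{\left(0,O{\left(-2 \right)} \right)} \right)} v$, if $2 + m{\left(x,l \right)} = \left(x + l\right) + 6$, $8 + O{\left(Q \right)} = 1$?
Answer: $133$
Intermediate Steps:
$O{\left(Q \right)} = -7$ ($O{\left(Q \right)} = -8 + 1 = -7$)
$m{\left(x,l \right)} = 4 + l + x$ ($m{\left(x,l \right)} = -2 + \left(\left(x + l\right) + 6\right) = -2 + \left(\left(l + x\right) + 6\right) = -2 + \left(6 + l + x\right) = 4 + l + x$)
$q{\left(X,D \right)} = 7 + D$ ($q{\left(X,D \right)} = D + \left(4 - 2 + 5\right) = D + 7 = 7 + D$)
$133 + I{\left(-5,q{\left(0,O{\left(-2 \right)} \right)} \right)} v = 133 + - 5 \left(7 - 7\right) \left(-108\right) = 133 + \left(-5\right) 0 \left(-108\right) = 133 + 0 \left(-108\right) = 133 + 0 = 133$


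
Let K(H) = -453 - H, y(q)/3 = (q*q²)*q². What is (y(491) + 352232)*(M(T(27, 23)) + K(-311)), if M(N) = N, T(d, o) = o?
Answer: -10187688994027615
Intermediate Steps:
y(q) = 3*q⁵ (y(q) = 3*((q*q²)*q²) = 3*(q³*q²) = 3*q⁵)
(y(491) + 352232)*(M(T(27, 23)) + K(-311)) = (3*491⁵ + 352232)*(23 + (-453 - 1*(-311))) = (3*28536943843451 + 352232)*(23 + (-453 + 311)) = (85610831530353 + 352232)*(23 - 142) = 85610831882585*(-119) = -10187688994027615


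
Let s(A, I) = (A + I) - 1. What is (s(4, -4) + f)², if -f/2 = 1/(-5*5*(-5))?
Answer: 16129/15625 ≈ 1.0323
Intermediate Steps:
s(A, I) = -1 + A + I
f = -2/125 (f = -2/(-5*5*(-5)) = -2/((-25*(-5))) = -2/125 ≈ -0.016000)
(s(4, -4) + f)² = ((-1 + 4 - 4) - 2/125)² = (-1 - 2/125)² = (-127/125)² = 16129/15625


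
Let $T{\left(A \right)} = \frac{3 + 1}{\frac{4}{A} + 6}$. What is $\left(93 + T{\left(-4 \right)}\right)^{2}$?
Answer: $\frac{219961}{25} \approx 8798.4$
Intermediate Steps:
$T{\left(A \right)} = \frac{4}{6 + \frac{4}{A}}$
$\left(93 + T{\left(-4 \right)}\right)^{2} = \left(93 + 2 \left(-4\right) \frac{1}{2 + 3 \left(-4\right)}\right)^{2} = \left(93 + 2 \left(-4\right) \frac{1}{2 - 12}\right)^{2} = \left(93 + 2 \left(-4\right) \frac{1}{-10}\right)^{2} = \left(93 + 2 \left(-4\right) \left(- \frac{1}{10}\right)\right)^{2} = \left(93 + \frac{4}{5}\right)^{2} = \left(\frac{469}{5}\right)^{2} = \frac{219961}{25}$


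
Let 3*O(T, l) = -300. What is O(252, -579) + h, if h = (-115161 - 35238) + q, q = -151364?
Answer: -301863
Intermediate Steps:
O(T, l) = -100 (O(T, l) = (⅓)*(-300) = -100)
h = -301763 (h = (-115161 - 35238) - 151364 = -150399 - 151364 = -301763)
O(252, -579) + h = -100 - 301763 = -301863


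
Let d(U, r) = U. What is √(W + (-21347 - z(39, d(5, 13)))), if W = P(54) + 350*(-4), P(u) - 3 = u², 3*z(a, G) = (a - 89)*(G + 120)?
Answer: I*√159702/3 ≈ 133.21*I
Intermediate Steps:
z(a, G) = (-89 + a)*(120 + G)/3 (z(a, G) = ((a - 89)*(G + 120))/3 = ((-89 + a)*(120 + G))/3 = (-89 + a)*(120 + G)/3)
P(u) = 3 + u²
W = 1519 (W = (3 + 54²) + 350*(-4) = (3 + 2916) - 1400 = 2919 - 1400 = 1519)
√(W + (-21347 - z(39, d(5, 13)))) = √(1519 + (-21347 - (-3560 + 40*39 - 89/3*5 + (⅓)*5*39))) = √(1519 + (-21347 - (-3560 + 1560 - 445/3 + 65))) = √(1519 + (-21347 - 1*(-6250/3))) = √(1519 + (-21347 + 6250/3)) = √(1519 - 57791/3) = √(-53234/3) = I*√159702/3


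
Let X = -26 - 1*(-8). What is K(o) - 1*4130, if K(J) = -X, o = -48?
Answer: -4112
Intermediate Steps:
X = -18 (X = -26 + 8 = -18)
K(J) = 18 (K(J) = -1*(-18) = 18)
K(o) - 1*4130 = 18 - 1*4130 = 18 - 4130 = -4112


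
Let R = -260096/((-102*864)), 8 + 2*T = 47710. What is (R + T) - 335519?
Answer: -429162772/1377 ≈ -3.1167e+5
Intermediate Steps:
T = 23851 (T = -4 + (½)*47710 = -4 + 23855 = 23851)
R = 4064/1377 (R = -260096/(-88128) = -260096*(-1/88128) = 4064/1377 ≈ 2.9513)
(R + T) - 335519 = (4064/1377 + 23851) - 335519 = 32846891/1377 - 335519 = -429162772/1377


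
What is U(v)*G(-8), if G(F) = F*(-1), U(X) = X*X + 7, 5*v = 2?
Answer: 1432/25 ≈ 57.280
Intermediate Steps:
v = 2/5 (v = (1/5)*2 = 2/5 ≈ 0.40000)
U(X) = 7 + X**2 (U(X) = X**2 + 7 = 7 + X**2)
G(F) = -F
U(v)*G(-8) = (7 + (2/5)**2)*(-1*(-8)) = (7 + 4/25)*8 = (179/25)*8 = 1432/25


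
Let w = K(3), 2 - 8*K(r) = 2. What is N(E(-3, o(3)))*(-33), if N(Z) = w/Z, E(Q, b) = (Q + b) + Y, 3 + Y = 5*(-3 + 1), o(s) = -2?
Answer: 0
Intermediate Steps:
K(r) = 0 (K(r) = ¼ - ⅛*2 = ¼ - ¼ = 0)
w = 0
Y = -13 (Y = -3 + 5*(-3 + 1) = -3 + 5*(-2) = -3 - 10 = -13)
E(Q, b) = -13 + Q + b (E(Q, b) = (Q + b) - 13 = -13 + Q + b)
N(Z) = 0 (N(Z) = 0/Z = 0)
N(E(-3, o(3)))*(-33) = 0*(-33) = 0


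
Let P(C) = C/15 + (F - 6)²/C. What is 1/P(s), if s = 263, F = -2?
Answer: 3945/70129 ≈ 0.056253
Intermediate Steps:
P(C) = 64/C + C/15 (P(C) = C/15 + (-2 - 6)²/C = C*(1/15) + (-8)²/C = C/15 + 64/C = 64/C + C/15)
1/P(s) = 1/(64/263 + (1/15)*263) = 1/(64*(1/263) + 263/15) = 1/(64/263 + 263/15) = 1/(70129/3945) = 3945/70129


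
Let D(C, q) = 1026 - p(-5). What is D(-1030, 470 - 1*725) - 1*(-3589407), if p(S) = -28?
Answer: 3590461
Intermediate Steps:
D(C, q) = 1054 (D(C, q) = 1026 - 1*(-28) = 1026 + 28 = 1054)
D(-1030, 470 - 1*725) - 1*(-3589407) = 1054 - 1*(-3589407) = 1054 + 3589407 = 3590461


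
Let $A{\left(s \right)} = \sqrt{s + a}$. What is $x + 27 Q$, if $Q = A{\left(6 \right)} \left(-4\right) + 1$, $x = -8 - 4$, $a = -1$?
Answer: $15 - 108 \sqrt{5} \approx -226.5$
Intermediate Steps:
$A{\left(s \right)} = \sqrt{-1 + s}$ ($A{\left(s \right)} = \sqrt{s - 1} = \sqrt{-1 + s}$)
$x = -12$ ($x = -8 - 4 = -12$)
$Q = 1 - 4 \sqrt{5}$ ($Q = \sqrt{-1 + 6} \left(-4\right) + 1 = \sqrt{5} \left(-4\right) + 1 = - 4 \sqrt{5} + 1 = 1 - 4 \sqrt{5} \approx -7.9443$)
$x + 27 Q = -12 + 27 \left(1 - 4 \sqrt{5}\right) = -12 + \left(27 - 108 \sqrt{5}\right) = 15 - 108 \sqrt{5}$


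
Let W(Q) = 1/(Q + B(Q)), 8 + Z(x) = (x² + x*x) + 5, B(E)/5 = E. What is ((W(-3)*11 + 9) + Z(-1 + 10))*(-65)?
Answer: -195845/18 ≈ -10880.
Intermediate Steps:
B(E) = 5*E
Z(x) = -3 + 2*x² (Z(x) = -8 + ((x² + x*x) + 5) = -8 + ((x² + x²) + 5) = -8 + (2*x² + 5) = -8 + (5 + 2*x²) = -3 + 2*x²)
W(Q) = 1/(6*Q) (W(Q) = 1/(Q + 5*Q) = 1/(6*Q))
((W(-3)*11 + 9) + Z(-1 + 10))*(-65) = ((((⅙)/(-3))*11 + 9) + (-3 + 2*(-1 + 10)²))*(-65) = ((((⅙)*(-⅓))*11 + 9) + (-3 + 2*9²))*(-65) = ((-1/18*11 + 9) + (-3 + 2*81))*(-65) = ((-11/18 + 9) + (-3 + 162))*(-65) = (151/18 + 159)*(-65) = (3013/18)*(-65) = -195845/18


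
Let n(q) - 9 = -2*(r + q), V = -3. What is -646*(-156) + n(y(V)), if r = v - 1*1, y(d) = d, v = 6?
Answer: 100781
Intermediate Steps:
r = 5 (r = 6 - 1*1 = 6 - 1 = 5)
n(q) = -1 - 2*q (n(q) = 9 - 2*(5 + q) = 9 + (-10 - 2*q) = -1 - 2*q)
-646*(-156) + n(y(V)) = -646*(-156) + (-1 - 2*(-3)) = 100776 + (-1 + 6) = 100776 + 5 = 100781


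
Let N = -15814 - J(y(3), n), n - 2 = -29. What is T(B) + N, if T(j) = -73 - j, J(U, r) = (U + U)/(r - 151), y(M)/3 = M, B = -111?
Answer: -1404055/89 ≈ -15776.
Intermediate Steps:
n = -27 (n = 2 - 29 = -27)
y(M) = 3*M
J(U, r) = 2*U/(-151 + r) (J(U, r) = (2*U)/(-151 + r) = 2*U/(-151 + r))
N = -1407437/89 (N = -15814 - 2*3*3/(-151 - 27) = -15814 - 2*9/(-178) = -15814 - 2*9*(-1)/178 = -15814 - 1*(-9/89) = -15814 + 9/89 = -1407437/89 ≈ -15814.)
T(B) + N = (-73 - 1*(-111)) - 1407437/89 = (-73 + 111) - 1407437/89 = 38 - 1407437/89 = -1404055/89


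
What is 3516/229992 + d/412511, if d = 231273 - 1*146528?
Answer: 1745088393/7906185826 ≈ 0.22072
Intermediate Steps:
d = 84745 (d = 231273 - 146528 = 84745)
3516/229992 + d/412511 = 3516/229992 + 84745/412511 = 3516*(1/229992) + 84745*(1/412511) = 293/19166 + 84745/412511 = 1745088393/7906185826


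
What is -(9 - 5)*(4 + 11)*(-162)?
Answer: 9720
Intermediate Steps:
-(9 - 5)*(4 + 11)*(-162) = -4*15*(-162) = -1*60*(-162) = -60*(-162) = 9720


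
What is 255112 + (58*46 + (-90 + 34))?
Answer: 257724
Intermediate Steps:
255112 + (58*46 + (-90 + 34)) = 255112 + (2668 - 56) = 255112 + 2612 = 257724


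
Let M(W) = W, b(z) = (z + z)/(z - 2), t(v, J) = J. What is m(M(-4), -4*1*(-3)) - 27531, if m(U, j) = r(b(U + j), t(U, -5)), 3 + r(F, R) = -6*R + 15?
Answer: -27489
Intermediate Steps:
b(z) = 2*z/(-2 + z) (b(z) = (2*z)/(-2 + z) = 2*z/(-2 + z))
r(F, R) = 12 - 6*R (r(F, R) = -3 + (-6*R + 15) = -3 + (15 - 6*R) = 12 - 6*R)
m(U, j) = 42 (m(U, j) = 12 - 6*(-5) = 12 + 30 = 42)
m(M(-4), -4*1*(-3)) - 27531 = 42 - 27531 = -27489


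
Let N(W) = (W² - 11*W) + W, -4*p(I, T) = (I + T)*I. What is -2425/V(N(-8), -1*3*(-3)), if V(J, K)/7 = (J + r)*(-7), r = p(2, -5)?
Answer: 50/147 ≈ 0.34014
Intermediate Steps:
p(I, T) = -I*(I + T)/4 (p(I, T) = -(I + T)*I/4 = -I*(I + T)/4)
r = 3/2 (r = -¼*2*(2 - 5) = -¼*2*(-3) = 3/2 ≈ 1.5000)
N(W) = W² - 10*W
V(J, K) = -147/2 - 49*J (V(J, K) = 7*((J + 3/2)*(-7)) = 7*((3/2 + J)*(-7)) = 7*(-21/2 - 7*J) = -147/2 - 49*J)
-2425/V(N(-8), -1*3*(-3)) = -2425/(-147/2 - (-392)*(-10 - 8)) = -2425/(-147/2 - (-392)*(-18)) = -2425/(-147/2 - 49*144) = -2425/(-147/2 - 7056) = -2425/(-14259/2) = -2425*(-2/14259) = 50/147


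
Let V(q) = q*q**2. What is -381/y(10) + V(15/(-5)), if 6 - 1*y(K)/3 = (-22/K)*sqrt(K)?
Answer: 1068/31 - 1397*sqrt(10)/62 ≈ -36.802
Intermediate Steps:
y(K) = 18 + 66/sqrt(K) (y(K) = 18 - 3*(-22/K)*sqrt(K) = 18 - (-66)/sqrt(K) = 18 + 66/sqrt(K))
V(q) = q**3
-381/y(10) + V(15/(-5)) = -381/(18 + 66/sqrt(10)) + (15/(-5))**3 = -381/(18 + 66*(sqrt(10)/10)) + (15*(-1/5))**3 = -381/(18 + 33*sqrt(10)/5) + (-3)**3 = -381/(18 + 33*sqrt(10)/5) - 27 = -27 - 381/(18 + 33*sqrt(10)/5)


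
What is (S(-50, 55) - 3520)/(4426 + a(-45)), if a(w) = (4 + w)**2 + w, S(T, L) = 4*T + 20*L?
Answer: -1310/3031 ≈ -0.43220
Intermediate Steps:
a(w) = w + (4 + w)**2
(S(-50, 55) - 3520)/(4426 + a(-45)) = ((4*(-50) + 20*55) - 3520)/(4426 + (-45 + (4 - 45)**2)) = ((-200 + 1100) - 3520)/(4426 + (-45 + (-41)**2)) = (900 - 3520)/(4426 + (-45 + 1681)) = -2620/(4426 + 1636) = -2620/6062 = -2620*1/6062 = -1310/3031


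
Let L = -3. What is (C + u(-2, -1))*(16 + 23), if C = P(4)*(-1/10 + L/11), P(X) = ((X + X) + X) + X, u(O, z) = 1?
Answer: -10647/55 ≈ -193.58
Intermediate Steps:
P(X) = 4*X (P(X) = (2*X + X) + X = 3*X + X = 4*X)
C = -328/55 (C = (4*4)*(-1/10 - 3/11) = 16*(-1*⅒ - 3*1/11) = 16*(-⅒ - 3/11) = 16*(-41/110) = -328/55 ≈ -5.9636)
(C + u(-2, -1))*(16 + 23) = (-328/55 + 1)*(16 + 23) = -273/55*39 = -10647/55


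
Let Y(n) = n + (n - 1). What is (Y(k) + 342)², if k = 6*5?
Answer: 160801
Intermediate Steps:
k = 30
Y(n) = -1 + 2*n (Y(n) = n + (-1 + n) = -1 + 2*n)
(Y(k) + 342)² = ((-1 + 2*30) + 342)² = ((-1 + 60) + 342)² = (59 + 342)² = 401² = 160801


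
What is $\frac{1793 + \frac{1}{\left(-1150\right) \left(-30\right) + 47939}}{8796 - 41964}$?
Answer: $- \frac{18476641}{341792094} \approx -0.054058$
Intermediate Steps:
$\frac{1793 + \frac{1}{\left(-1150\right) \left(-30\right) + 47939}}{8796 - 41964} = \frac{1793 + \frac{1}{34500 + 47939}}{-33168} = \left(1793 + \frac{1}{82439}\right) \left(- \frac{1}{33168}\right) = \frac{147813128}{82439} \left(- \frac{1}{33168}\right) = - \frac{18476641}{341792094}$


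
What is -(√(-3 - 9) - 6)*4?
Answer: 24 - 8*I*√3 ≈ 24.0 - 13.856*I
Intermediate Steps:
-(√(-3 - 9) - 6)*4 = -(√(-12) - 6)*4 = -(2*I*√3 - 6)*4 = -(-6 + 2*I*√3)*4 = -(-24 + 8*I*√3) = 24 - 8*I*√3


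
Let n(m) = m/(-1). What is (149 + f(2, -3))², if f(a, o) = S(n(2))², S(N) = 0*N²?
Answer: 22201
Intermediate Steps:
n(m) = -m (n(m) = m*(-1) = -m)
S(N) = 0
f(a, o) = 0 (f(a, o) = 0² = 0)
(149 + f(2, -3))² = (149 + 0)² = 149² = 22201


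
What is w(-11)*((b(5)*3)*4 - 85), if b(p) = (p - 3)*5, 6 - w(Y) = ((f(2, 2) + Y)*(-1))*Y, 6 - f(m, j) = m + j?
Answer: 3675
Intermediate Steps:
f(m, j) = 6 - j - m (f(m, j) = 6 - (m + j) = 6 - (j + m) = 6 + (-j - m) = 6 - j - m)
w(Y) = 6 - Y*(-2 - Y) (w(Y) = 6 - ((6 - 1*2 - 1*2) + Y)*(-1)*Y = 6 - ((6 - 2 - 2) + Y)*(-1)*Y = 6 - (2 + Y)*(-1)*Y = 6 - (-2 - Y)*Y = 6 - Y*(-2 - Y))
b(p) = -15 + 5*p (b(p) = (-3 + p)*5 = -15 + 5*p)
w(-11)*((b(5)*3)*4 - 85) = (6 + (-11)² + 2*(-11))*(((-15 + 5*5)*3)*4 - 85) = (6 + 121 - 22)*(((-15 + 25)*3)*4 - 85) = 105*((10*3)*4 - 85) = 105*(30*4 - 85) = 105*(120 - 85) = 105*35 = 3675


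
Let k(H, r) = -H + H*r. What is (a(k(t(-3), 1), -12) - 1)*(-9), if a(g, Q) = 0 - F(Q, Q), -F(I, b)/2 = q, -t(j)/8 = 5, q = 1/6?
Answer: 6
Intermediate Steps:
q = ⅙ ≈ 0.16667
t(j) = -40 (t(j) = -8*5 = -40)
F(I, b) = -⅓ (F(I, b) = -2*⅙ = -⅓)
a(g, Q) = ⅓ (a(g, Q) = 0 - 1*(-⅓) = 0 + ⅓ = ⅓)
(a(k(t(-3), 1), -12) - 1)*(-9) = (⅓ - 1)*(-9) = -⅔*(-9) = 6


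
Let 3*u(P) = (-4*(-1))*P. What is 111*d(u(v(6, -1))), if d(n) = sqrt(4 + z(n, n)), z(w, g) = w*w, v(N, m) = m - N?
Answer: 74*sqrt(205) ≈ 1059.5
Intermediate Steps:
z(w, g) = w**2
u(P) = 4*P/3 (u(P) = ((-4*(-1))*P)/3 = (4*P)/3 = 4*P/3)
d(n) = sqrt(4 + n**2)
111*d(u(v(6, -1))) = 111*sqrt(4 + (4*(-1 - 1*6)/3)**2) = 111*sqrt(4 + (4*(-1 - 6)/3)**2) = 111*sqrt(4 + ((4/3)*(-7))**2) = 111*sqrt(4 + (-28/3)**2) = 111*sqrt(4 + 784/9) = 111*sqrt(820/9) = 111*(2*sqrt(205)/3) = 74*sqrt(205)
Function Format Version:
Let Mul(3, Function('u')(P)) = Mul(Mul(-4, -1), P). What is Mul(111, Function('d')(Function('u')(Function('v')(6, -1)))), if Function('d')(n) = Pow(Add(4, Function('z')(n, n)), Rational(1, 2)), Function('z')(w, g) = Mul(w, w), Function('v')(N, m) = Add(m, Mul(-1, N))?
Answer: Mul(74, Pow(205, Rational(1, 2))) ≈ 1059.5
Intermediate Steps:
Function('z')(w, g) = Pow(w, 2)
Function('u')(P) = Mul(Rational(4, 3), P) (Function('u')(P) = Mul(Rational(1, 3), Mul(Mul(-4, -1), P)) = Mul(Rational(1, 3), Mul(4, P)) = Mul(Rational(4, 3), P))
Function('d')(n) = Pow(Add(4, Pow(n, 2)), Rational(1, 2))
Mul(111, Function('d')(Function('u')(Function('v')(6, -1)))) = Mul(111, Pow(Add(4, Pow(Mul(Rational(4, 3), Add(-1, Mul(-1, 6))), 2)), Rational(1, 2))) = Mul(111, Pow(Add(4, Pow(Mul(Rational(4, 3), Add(-1, -6)), 2)), Rational(1, 2))) = Mul(111, Pow(Add(4, Pow(Mul(Rational(4, 3), -7), 2)), Rational(1, 2))) = Mul(111, Pow(Add(4, Pow(Rational(-28, 3), 2)), Rational(1, 2))) = Mul(111, Pow(Add(4, Rational(784, 9)), Rational(1, 2))) = Mul(111, Pow(Rational(820, 9), Rational(1, 2))) = Mul(111, Mul(Rational(2, 3), Pow(205, Rational(1, 2)))) = Mul(74, Pow(205, Rational(1, 2)))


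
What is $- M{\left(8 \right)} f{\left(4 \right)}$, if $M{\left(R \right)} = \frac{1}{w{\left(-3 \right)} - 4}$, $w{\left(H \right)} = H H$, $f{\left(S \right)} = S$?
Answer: $- \frac{4}{5} \approx -0.8$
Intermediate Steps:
$w{\left(H \right)} = H^{2}$
$M{\left(R \right)} = \frac{1}{5}$ ($M{\left(R \right)} = \frac{1}{\left(-3\right)^{2} - 4} = \frac{1}{9 - 4} = \frac{1}{5}$)
$- M{\left(8 \right)} f{\left(4 \right)} = - \frac{4}{5}$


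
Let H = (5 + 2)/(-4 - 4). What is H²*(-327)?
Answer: -16023/64 ≈ -250.36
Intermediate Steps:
H = -7/8 (H = 7/(-8) = 7*(-⅛) = -7/8 ≈ -0.87500)
H²*(-327) = (-7/8)²*(-327) = (49/64)*(-327) = -16023/64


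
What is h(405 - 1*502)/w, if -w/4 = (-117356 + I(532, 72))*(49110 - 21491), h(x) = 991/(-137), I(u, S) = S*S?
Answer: -991/1697747000464 ≈ -5.8371e-10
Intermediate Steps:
I(u, S) = S²
h(x) = -991/137 (h(x) = 991*(-1/137) = -991/137)
w = 12392313872 (w = -4*(-117356 + 72²)*(49110 - 21491) = -4*(-117356 + 5184)*27619 = -(-448688)*27619 = -4*(-3098078468) = 12392313872)
h(405 - 1*502)/w = -991/137/12392313872 = -991/137*1/12392313872 = -991/1697747000464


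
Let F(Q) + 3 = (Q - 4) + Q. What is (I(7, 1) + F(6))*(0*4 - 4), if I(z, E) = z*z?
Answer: -216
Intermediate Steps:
I(z, E) = z²
F(Q) = -7 + 2*Q (F(Q) = -3 + ((Q - 4) + Q) = -3 + ((-4 + Q) + Q) = -3 + (-4 + 2*Q) = -7 + 2*Q)
(I(7, 1) + F(6))*(0*4 - 4) = (7² + (-7 + 2*6))*(0*4 - 4) = (49 + (-7 + 12))*(0 - 4) = (49 + 5)*(-4) = 54*(-4) = -216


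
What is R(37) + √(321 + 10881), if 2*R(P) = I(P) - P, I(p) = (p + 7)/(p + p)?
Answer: -1347/74 + √11202 ≈ 87.637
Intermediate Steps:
I(p) = (7 + p)/(2*p) (I(p) = (7 + p)/((2*p)) = (7 + p)*(1/(2*p)) = (7 + p)/(2*p))
R(P) = -P/2 + (7 + P)/(4*P) (R(P) = ((7 + P)/(2*P) - P)/2 = (-P + (7 + P)/(2*P))/2 = -P/2 + (7 + P)/(4*P))
R(37) + √(321 + 10881) = (¼)*(7 + 37 - 2*37²)/37 + √(321 + 10881) = (¼)*(1/37)*(7 + 37 - 2*1369) + √11202 = (¼)*(1/37)*(7 + 37 - 2738) + √11202 = (¼)*(1/37)*(-2694) + √11202 = -1347/74 + √11202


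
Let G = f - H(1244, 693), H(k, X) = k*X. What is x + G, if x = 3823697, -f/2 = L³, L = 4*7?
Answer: 2917701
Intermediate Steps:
L = 28
H(k, X) = X*k
f = -43904 (f = -2*28³ = -2*21952 = -43904)
G = -905996 (G = -43904 - 693*1244 = -43904 - 1*862092 = -43904 - 862092 = -905996)
x + G = 3823697 - 905996 = 2917701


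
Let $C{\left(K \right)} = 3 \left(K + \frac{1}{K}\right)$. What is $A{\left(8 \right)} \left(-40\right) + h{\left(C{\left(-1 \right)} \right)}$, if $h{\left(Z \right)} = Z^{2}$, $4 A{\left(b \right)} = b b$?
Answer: $-604$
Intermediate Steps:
$A{\left(b \right)} = \frac{b^{2}}{4}$ ($A{\left(b \right)} = \frac{b b}{4} = \frac{b^{2}}{4}$)
$C{\left(K \right)} = 3 K + \frac{3}{K}$
$A{\left(8 \right)} \left(-40\right) + h{\left(C{\left(-1 \right)} \right)} = \frac{8^{2}}{4} \left(-40\right) + \left(3 \left(-1\right) + \frac{3}{-1}\right)^{2} = \frac{1}{4} \cdot 64 \left(-40\right) + \left(-3 + 3 \left(-1\right)\right)^{2} = 16 \left(-40\right) + \left(-3 - 3\right)^{2} = -640 + \left(-6\right)^{2} = -640 + 36 = -604$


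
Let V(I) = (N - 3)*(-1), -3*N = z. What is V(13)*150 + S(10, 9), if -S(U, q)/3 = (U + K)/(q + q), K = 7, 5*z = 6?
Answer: 3043/6 ≈ 507.17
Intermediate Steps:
z = 6/5 (z = (1/5)*6 = 6/5 ≈ 1.2000)
N = -2/5 (N = -1/3*6/5 = -2/5 ≈ -0.40000)
V(I) = 17/5 (V(I) = (-2/5 - 3)*(-1) = -17/5*(-1) = 17/5)
S(U, q) = -3*(7 + U)/(2*q) (S(U, q) = -3*(U + 7)/(q + q) = -3*(7 + U)/(2*q))
V(13)*150 + S(10, 9) = (17/5)*150 + (3/2)*(-7 - 1*10)/9 = 510 + (3/2)*(1/9)*(-7 - 10) = 510 + (3/2)*(1/9)*(-17) = 510 - 17/6 = 3043/6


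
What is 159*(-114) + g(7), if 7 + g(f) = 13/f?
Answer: -126918/7 ≈ -18131.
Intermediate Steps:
g(f) = -7 + 13/f
159*(-114) + g(7) = 159*(-114) + (-7 + 13/7) = -18126 + (-7 + 13*(1/7)) = -18126 + (-7 + 13/7) = -18126 - 36/7 = -126918/7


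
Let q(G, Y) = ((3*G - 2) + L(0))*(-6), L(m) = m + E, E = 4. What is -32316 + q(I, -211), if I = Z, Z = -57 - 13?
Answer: -31068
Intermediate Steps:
Z = -70
I = -70
L(m) = 4 + m (L(m) = m + 4 = 4 + m)
q(G, Y) = -12 - 18*G (q(G, Y) = ((3*G - 2) + (4 + 0))*(-6) = ((-2 + 3*G) + 4)*(-6) = (2 + 3*G)*(-6) = -12 - 18*G)
-32316 + q(I, -211) = -32316 + (-12 - 18*(-70)) = -32316 + (-12 + 1260) = -32316 + 1248 = -31068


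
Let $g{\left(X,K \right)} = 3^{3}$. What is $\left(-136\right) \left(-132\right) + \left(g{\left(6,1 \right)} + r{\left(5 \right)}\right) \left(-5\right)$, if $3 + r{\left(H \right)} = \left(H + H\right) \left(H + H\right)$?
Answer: $17332$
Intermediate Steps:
$g{\left(X,K \right)} = 27$
$r{\left(H \right)} = -3 + 4 H^{2}$ ($r{\left(H \right)} = -3 + \left(H + H\right) \left(H + H\right) = -3 + 2 H 2 H = -3 + 4 H^{2}$)
$\left(-136\right) \left(-132\right) + \left(g{\left(6,1 \right)} + r{\left(5 \right)}\right) \left(-5\right) = \left(-136\right) \left(-132\right) + \left(27 - \left(3 - 4 \cdot 5^{2}\right)\right) \left(-5\right) = 17952 + \left(27 + \left(-3 + 4 \cdot 25\right)\right) \left(-5\right) = 17952 + \left(27 + \left(-3 + 100\right)\right) \left(-5\right) = 17952 + \left(27 + 97\right) \left(-5\right) = 17952 + 124 \left(-5\right) = 17952 - 620 = 17332$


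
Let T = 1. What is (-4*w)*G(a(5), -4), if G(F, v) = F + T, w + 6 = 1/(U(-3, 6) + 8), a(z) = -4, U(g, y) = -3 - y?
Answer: -84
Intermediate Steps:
w = -7 (w = -6 + 1/((-3 - 1*6) + 8) = -6 + 1/((-3 - 6) + 8) = -6 + 1/(-9 + 8) = -6 + 1/(-1) = -6 - 1 = -7)
G(F, v) = 1 + F (G(F, v) = F + 1 = 1 + F)
(-4*w)*G(a(5), -4) = (-4*(-7))*(1 - 4) = 28*(-3) = -84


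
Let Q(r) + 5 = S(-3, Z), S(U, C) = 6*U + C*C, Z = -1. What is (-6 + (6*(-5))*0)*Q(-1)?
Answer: 132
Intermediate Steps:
S(U, C) = C² + 6*U (S(U, C) = 6*U + C² = C² + 6*U)
Q(r) = -22 (Q(r) = -5 + ((-1)² + 6*(-3)) = -5 + (1 - 18) = -5 - 17 = -22)
(-6 + (6*(-5))*0)*Q(-1) = (-6 + (6*(-5))*0)*(-22) = (-6 - 30*0)*(-22) = (-6 + 0)*(-22) = -6*(-22) = 132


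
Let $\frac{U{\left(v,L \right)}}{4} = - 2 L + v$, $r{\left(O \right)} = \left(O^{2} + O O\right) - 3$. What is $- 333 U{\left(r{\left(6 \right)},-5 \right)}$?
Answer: $-105228$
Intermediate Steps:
$r{\left(O \right)} = -3 + 2 O^{2}$ ($r{\left(O \right)} = \left(O^{2} + O^{2}\right) - 3 = 2 O^{2} - 3 = -3 + 2 O^{2}$)
$U{\left(v,L \right)} = - 8 L + 4 v$ ($U{\left(v,L \right)} = 4 \left(- 2 L + v\right) = 4 \left(v - 2 L\right) = - 8 L + 4 v$)
$- 333 U{\left(r{\left(6 \right)},-5 \right)} = - 333 \left(\left(-8\right) \left(-5\right) + 4 \left(-3 + 2 \cdot 6^{2}\right)\right) = - 333 \left(40 + 4 \left(-3 + 2 \cdot 36\right)\right) = - 333 \left(40 + 4 \left(-3 + 72\right)\right) = - 333 \left(40 + 4 \cdot 69\right) = - 333 \left(40 + 276\right) = \left(-333\right) 316 = -105228$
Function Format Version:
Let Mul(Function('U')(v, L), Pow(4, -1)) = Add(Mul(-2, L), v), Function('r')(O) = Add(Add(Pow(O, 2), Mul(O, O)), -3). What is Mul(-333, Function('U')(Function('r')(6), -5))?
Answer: -105228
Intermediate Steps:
Function('r')(O) = Add(-3, Mul(2, Pow(O, 2))) (Function('r')(O) = Add(Add(Pow(O, 2), Pow(O, 2)), -3) = Add(Mul(2, Pow(O, 2)), -3) = Add(-3, Mul(2, Pow(O, 2))))
Function('U')(v, L) = Add(Mul(-8, L), Mul(4, v)) (Function('U')(v, L) = Mul(4, Add(Mul(-2, L), v)) = Mul(4, Add(v, Mul(-2, L))) = Add(Mul(-8, L), Mul(4, v)))
Mul(-333, Function('U')(Function('r')(6), -5)) = Mul(-333, Add(Mul(-8, -5), Mul(4, Add(-3, Mul(2, Pow(6, 2)))))) = Mul(-333, Add(40, Mul(4, Add(-3, Mul(2, 36))))) = Mul(-333, Add(40, Mul(4, Add(-3, 72)))) = Mul(-333, Add(40, Mul(4, 69))) = Mul(-333, Add(40, 276)) = Mul(-333, 316) = -105228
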